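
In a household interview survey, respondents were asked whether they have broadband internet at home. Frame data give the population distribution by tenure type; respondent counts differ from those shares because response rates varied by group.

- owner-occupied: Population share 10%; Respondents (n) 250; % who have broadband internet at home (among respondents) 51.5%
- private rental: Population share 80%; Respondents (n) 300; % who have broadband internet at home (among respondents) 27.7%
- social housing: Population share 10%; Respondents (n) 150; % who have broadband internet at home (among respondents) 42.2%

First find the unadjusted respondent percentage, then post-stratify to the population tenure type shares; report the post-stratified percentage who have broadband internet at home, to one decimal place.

Without adjustment, the pooled respondent share is:
  (250/700)×51.5 + (300/700)×27.7 + (150/700)×42.2 = 39.3071%
Reweighting by population tenure type shares:
  0.1×51.5 + 0.8×27.7 + 0.1×42.2 = 31.53%

31.5%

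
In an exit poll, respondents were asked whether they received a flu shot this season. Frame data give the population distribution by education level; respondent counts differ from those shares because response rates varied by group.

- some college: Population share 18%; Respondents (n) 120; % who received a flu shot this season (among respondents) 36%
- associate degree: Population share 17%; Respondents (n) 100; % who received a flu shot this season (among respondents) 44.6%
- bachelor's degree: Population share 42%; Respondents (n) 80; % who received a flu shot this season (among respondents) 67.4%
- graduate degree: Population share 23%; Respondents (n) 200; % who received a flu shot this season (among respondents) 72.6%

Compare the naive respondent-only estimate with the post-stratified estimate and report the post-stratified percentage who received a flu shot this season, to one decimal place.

59.1%

Without adjustment, the pooled respondent share is:
  (120/500)×36 + (100/500)×44.6 + (80/500)×67.4 + (200/500)×72.6 = 57.384%
Post-stratifying to population shares instead:
  0.18×36 + 0.17×44.6 + 0.42×67.4 + 0.23×72.6 = 59.068%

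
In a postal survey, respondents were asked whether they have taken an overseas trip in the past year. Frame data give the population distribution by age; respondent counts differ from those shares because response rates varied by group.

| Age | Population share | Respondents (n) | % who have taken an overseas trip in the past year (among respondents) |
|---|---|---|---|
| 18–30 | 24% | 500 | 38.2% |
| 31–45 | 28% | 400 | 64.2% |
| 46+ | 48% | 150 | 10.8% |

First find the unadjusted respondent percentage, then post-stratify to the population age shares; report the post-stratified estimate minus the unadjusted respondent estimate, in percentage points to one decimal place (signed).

Naive respondent-only estimate (weights = respondent counts):
  (500/1050)×38.2 + (400/1050)×64.2 + (150/1050)×10.8 = 44.1905%
Post-stratified estimate weights by population shares:
  0.24×38.2 + 0.28×64.2 + 0.48×10.8 = 32.328%
Difference = 32.328 − 44.1905 = -11.8625 pp.

-11.9 percentage points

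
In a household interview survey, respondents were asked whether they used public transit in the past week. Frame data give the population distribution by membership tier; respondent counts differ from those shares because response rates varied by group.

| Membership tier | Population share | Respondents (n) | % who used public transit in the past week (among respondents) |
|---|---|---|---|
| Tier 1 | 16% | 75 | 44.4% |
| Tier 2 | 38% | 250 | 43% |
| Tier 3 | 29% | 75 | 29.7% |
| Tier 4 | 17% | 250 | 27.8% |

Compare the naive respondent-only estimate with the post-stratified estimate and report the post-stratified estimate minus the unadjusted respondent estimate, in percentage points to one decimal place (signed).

+1.0 percentage points

Naive respondent-only estimate (weights = respondent counts):
  (75/650)×44.4 + (250/650)×43 + (75/650)×29.7 + (250/650)×27.8 = 35.7808%
Post-stratified estimate weights by population shares:
  0.16×44.4 + 0.38×43 + 0.29×29.7 + 0.17×27.8 = 36.783%
Difference = 36.783 − 35.7808 = 1.0022 pp.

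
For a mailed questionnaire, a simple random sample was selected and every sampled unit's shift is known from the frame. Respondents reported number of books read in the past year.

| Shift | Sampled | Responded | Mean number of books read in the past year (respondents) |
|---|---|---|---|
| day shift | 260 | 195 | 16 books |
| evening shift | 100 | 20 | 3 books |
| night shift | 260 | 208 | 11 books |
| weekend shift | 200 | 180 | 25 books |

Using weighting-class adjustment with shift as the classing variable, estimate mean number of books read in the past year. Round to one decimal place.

Class response rates: day shift 195/260 = 75%, evening shift 20/100 = 20%, night shift 208/260 = 80%, weekend shift 180/200 = 90%.
Each respondent's weight = sampled/responded in their class; summing within a class gives n_sampled, so:
  day shift: 260 × 16 = 4160
  evening shift: 100 × 3 = 300
  night shift: 260 × 11 = 2860
  weekend shift: 200 × 25 = 5000
Adjusted estimate = 12,320 / 820 = 15.0244 → 15.0.

15.0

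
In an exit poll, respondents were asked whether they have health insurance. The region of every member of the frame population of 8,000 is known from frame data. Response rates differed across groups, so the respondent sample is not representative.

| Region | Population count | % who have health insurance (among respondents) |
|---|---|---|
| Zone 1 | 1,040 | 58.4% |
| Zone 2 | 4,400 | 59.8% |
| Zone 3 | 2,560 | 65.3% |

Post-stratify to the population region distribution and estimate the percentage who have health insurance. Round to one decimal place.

61.4%

Each cell contributes population-share × respondent value:
  Zone 1: (1,040/8,000) × 58.4 = 7.592
  Zone 2: (4,400/8,000) × 59.8 = 32.89
  Zone 3: (2,560/8,000) × 65.3 = 20.896
Post-stratified estimate = 61.378 → 61.4%.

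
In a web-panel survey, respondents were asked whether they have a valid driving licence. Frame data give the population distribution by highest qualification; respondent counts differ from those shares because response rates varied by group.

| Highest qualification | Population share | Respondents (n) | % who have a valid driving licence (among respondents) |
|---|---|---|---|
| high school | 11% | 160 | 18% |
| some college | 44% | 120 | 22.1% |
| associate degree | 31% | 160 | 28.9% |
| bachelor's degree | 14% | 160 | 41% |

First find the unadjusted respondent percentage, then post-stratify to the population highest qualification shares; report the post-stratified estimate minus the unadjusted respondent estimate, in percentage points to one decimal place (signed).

-1.5 percentage points

Unadjusted (pooled respondent) estimate weights by respondent counts:
  (160/600)×18 + (120/600)×22.1 + (160/600)×28.9 + (160/600)×41 = 27.86%
Reweighting by population highest qualification shares:
  0.11×18 + 0.44×22.1 + 0.31×28.9 + 0.14×41 = 26.403%
Difference = 26.403 − 27.86 = -1.457 pp.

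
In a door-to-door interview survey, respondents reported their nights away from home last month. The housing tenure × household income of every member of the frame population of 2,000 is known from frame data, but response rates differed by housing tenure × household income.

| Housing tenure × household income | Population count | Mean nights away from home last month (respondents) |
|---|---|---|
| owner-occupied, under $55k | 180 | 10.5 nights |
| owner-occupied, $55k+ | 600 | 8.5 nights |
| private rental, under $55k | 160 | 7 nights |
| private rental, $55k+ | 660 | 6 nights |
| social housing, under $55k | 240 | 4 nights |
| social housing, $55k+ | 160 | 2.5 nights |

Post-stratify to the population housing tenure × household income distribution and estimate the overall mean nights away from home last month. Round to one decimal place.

Weight each group's respondent value by its population share:
  owner-occupied, under $55k: (180/2,000) × 10.5 = 0.945
  owner-occupied, $55k+: (600/2,000) × 8.5 = 2.55
  private rental, under $55k: (160/2,000) × 7 = 0.56
  private rental, $55k+: (660/2,000) × 6 = 1.98
  social housing, under $55k: (240/2,000) × 4 = 0.48
  social housing, $55k+: (160/2,000) × 2.5 = 0.2
Post-stratified estimate = 6.715 → 6.7.

6.7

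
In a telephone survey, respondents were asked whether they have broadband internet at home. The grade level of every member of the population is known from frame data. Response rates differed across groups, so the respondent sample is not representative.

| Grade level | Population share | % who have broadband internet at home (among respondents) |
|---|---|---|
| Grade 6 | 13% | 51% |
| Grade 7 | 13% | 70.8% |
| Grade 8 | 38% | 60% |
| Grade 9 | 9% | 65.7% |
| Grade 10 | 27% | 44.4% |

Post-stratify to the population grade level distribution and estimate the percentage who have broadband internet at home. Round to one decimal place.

Each cell contributes population-share × respondent value:
  Grade 6: 0.13 × 51 = 6.63
  Grade 7: 0.13 × 70.8 = 9.204
  Grade 8: 0.38 × 60 = 22.8
  Grade 9: 0.09 × 65.7 = 5.913
  Grade 10: 0.27 × 44.4 = 11.988
Post-stratified estimate = 56.535 → 56.5%.

56.5%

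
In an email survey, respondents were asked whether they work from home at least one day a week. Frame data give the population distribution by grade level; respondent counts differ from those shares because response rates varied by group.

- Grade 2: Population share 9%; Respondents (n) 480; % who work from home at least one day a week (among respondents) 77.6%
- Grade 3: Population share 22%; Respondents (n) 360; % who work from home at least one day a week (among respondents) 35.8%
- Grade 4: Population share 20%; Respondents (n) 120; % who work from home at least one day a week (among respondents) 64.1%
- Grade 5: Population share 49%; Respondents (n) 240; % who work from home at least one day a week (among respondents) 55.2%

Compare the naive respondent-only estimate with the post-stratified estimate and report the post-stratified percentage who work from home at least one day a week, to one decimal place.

Unadjusted (pooled respondent) estimate weights by respondent counts:
  (480/1200)×77.6 + (360/1200)×35.8 + (120/1200)×64.1 + (240/1200)×55.2 = 59.23%
Post-stratified estimate weights by population shares:
  0.09×77.6 + 0.22×35.8 + 0.2×64.1 + 0.49×55.2 = 54.728%

54.7%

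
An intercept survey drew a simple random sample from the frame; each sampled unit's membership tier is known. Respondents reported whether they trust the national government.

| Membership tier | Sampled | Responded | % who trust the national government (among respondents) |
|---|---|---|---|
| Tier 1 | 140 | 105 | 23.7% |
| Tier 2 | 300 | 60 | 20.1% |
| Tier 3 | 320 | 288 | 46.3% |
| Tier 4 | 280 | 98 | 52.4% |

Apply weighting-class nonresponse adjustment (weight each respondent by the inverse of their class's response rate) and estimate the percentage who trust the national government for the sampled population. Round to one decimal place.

37.3%

Response rates by class: Tier 1 105/140 = 75%, Tier 2 60/300 = 20%, Tier 3 288/320 = 90%, Tier 4 98/280 = 35%.
Weighting each respondent by the inverse class response rate inflates each class back to its sampled size, so the class weight is n_sampled:
  Tier 1: 140 × 23.7 = 3318
  Tier 2: 300 × 20.1 = 6030
  Tier 3: 320 × 46.3 = 14,816
  Tier 4: 280 × 52.4 = 14,672
Adjusted estimate = 38,836 / 1,040 = 37.3423 → 37.3%.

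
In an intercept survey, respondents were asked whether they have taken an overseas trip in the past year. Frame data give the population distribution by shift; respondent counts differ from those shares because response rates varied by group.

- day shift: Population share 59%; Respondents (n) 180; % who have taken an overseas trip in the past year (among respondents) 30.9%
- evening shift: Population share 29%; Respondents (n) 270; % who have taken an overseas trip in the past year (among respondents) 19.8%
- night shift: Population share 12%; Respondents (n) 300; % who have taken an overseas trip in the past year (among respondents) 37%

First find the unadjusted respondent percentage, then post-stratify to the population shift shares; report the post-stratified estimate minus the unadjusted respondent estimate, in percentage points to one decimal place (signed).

-0.9 percentage points

Unadjusted (pooled respondent) estimate weights by respondent counts:
  (180/750)×30.9 + (270/750)×19.8 + (300/750)×37 = 29.344%
Reweighting by population shift shares:
  0.59×30.9 + 0.29×19.8 + 0.12×37 = 28.413%
Difference = 28.413 − 29.344 = -0.931 pp.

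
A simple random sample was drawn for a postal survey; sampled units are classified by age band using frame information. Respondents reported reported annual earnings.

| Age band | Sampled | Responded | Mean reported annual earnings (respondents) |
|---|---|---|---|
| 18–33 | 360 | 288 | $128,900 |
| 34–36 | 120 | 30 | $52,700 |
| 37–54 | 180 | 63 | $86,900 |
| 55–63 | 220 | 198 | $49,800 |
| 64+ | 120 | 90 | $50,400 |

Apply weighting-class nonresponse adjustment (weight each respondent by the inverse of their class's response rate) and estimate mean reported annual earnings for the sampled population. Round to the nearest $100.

$85,400

Class response rates: 18–33 288/360 = 80%, 34–36 30/120 = 25%, 37–54 63/180 = 35%, 55–63 198/220 = 90%, 64+ 90/120 = 75%.
Inverse-response-rate weighting restores each class to its sampled count, so class totals weight by n_sampled:
  18–33: 360 × 128,900 = 46,404,000
  34–36: 120 × 52,700 = 6,324,000
  37–54: 180 × 86,900 = 15,642,000
  55–63: 220 × 49,800 = 10,956,000
  64+: 120 × 50,400 = 6,048,000
Adjusted estimate = 85,374,000 / 1,000 = 85,374 → $85,400.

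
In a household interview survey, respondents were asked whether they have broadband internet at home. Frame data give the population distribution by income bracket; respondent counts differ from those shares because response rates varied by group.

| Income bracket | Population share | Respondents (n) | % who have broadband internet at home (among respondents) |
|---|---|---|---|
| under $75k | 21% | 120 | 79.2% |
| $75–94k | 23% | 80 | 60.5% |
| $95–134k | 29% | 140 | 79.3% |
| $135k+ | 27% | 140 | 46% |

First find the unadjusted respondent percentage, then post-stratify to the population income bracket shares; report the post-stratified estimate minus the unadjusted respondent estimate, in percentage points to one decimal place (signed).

Naive respondent-only estimate (weights = respondent counts):
  (120/480)×79.2 + (80/480)×60.5 + (140/480)×79.3 + (140/480)×46 = 66.4292%
Reweighting by population income bracket shares:
  0.21×79.2 + 0.23×60.5 + 0.29×79.3 + 0.27×46 = 65.964%
Difference = 65.964 − 66.4292 = -0.4652 pp.

-0.5 percentage points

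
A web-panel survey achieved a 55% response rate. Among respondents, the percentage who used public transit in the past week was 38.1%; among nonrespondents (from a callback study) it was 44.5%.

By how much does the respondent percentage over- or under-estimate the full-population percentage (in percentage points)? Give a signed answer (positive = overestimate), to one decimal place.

-2.9 percentage points

Nonresponse fraction = 1 − 0.55 = 0.45.
Bias = (nonresponse fraction) × (respondent percentage − nonrespondent percentage)
     = 0.45 × (38.1 − 44.5) = 0.45 × -6.4 = -2.88.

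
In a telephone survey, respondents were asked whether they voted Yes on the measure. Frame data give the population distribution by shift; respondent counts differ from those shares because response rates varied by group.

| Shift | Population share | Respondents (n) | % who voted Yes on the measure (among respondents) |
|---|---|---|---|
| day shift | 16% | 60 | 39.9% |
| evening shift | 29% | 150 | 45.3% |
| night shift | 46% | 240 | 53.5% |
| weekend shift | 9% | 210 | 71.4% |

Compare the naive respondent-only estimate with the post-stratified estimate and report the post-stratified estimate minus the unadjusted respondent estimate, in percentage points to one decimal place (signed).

Unadjusted (pooled respondent) estimate weights by respondent counts:
  (60/660)×39.9 + (150/660)×45.3 + (240/660)×53.5 + (210/660)×71.4 = 56.0955%
Post-stratifying to population shares instead:
  0.16×39.9 + 0.29×45.3 + 0.46×53.5 + 0.09×71.4 = 50.557%
Difference = 50.557 − 56.0955 = -5.5385 pp.

-5.5 percentage points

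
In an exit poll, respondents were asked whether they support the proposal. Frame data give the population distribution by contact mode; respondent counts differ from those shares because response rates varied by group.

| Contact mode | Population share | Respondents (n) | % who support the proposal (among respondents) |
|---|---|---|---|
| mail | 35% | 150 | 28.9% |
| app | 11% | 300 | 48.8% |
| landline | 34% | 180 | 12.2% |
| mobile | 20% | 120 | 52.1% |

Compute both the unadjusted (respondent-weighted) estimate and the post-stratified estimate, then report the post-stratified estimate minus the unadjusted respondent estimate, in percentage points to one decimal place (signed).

Naive respondent-only estimate (weights = respondent counts):
  (150/750)×28.9 + (300/750)×48.8 + (180/750)×12.2 + (120/750)×52.1 = 36.564%
Post-stratified estimate weights by population shares:
  0.35×28.9 + 0.11×48.8 + 0.34×12.2 + 0.2×52.1 = 30.051%
Difference = 30.051 − 36.564 = -6.513 pp.

-6.5 percentage points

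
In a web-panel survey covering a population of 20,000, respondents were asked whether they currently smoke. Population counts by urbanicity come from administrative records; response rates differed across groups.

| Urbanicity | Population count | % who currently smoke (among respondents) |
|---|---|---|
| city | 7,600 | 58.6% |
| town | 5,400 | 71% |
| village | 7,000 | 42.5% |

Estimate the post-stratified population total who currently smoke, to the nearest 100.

11,300

Each cell contributes its population count × the respondent rate:
  city: 7,600 × 58.6% = 4453.6
  town: 5,400 × 71% = 3834
  village: 7,000 × 42.5% = 2975
Estimated total = 11262.6 → 11,300.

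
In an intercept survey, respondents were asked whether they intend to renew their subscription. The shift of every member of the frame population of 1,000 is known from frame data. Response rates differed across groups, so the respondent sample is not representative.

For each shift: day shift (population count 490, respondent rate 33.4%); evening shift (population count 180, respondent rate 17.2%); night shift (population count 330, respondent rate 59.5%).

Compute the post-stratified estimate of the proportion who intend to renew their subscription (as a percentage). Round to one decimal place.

39.1%

Post-stratification weights by population share, not respondent share:
  day shift: (490/1,000) × 33.4 = 16.366
  evening shift: (180/1,000) × 17.2 = 3.096
  night shift: (330/1,000) × 59.5 = 19.635
Post-stratified estimate = 39.097 → 39.1%.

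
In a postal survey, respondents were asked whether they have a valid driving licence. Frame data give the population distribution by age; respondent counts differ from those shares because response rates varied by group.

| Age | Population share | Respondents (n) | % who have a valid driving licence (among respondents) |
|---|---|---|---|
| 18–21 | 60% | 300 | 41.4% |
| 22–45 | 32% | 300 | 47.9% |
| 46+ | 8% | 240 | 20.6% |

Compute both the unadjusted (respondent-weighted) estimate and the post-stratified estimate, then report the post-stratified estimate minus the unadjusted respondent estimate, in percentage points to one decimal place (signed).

+4.0 percentage points

Naive respondent-only estimate (weights = respondent counts):
  (300/840)×41.4 + (300/840)×47.9 + (240/840)×20.6 = 37.7786%
Post-stratifying to population shares instead:
  0.6×41.4 + 0.32×47.9 + 0.08×20.6 = 41.816%
Difference = 41.816 − 37.7786 = 4.0374 pp.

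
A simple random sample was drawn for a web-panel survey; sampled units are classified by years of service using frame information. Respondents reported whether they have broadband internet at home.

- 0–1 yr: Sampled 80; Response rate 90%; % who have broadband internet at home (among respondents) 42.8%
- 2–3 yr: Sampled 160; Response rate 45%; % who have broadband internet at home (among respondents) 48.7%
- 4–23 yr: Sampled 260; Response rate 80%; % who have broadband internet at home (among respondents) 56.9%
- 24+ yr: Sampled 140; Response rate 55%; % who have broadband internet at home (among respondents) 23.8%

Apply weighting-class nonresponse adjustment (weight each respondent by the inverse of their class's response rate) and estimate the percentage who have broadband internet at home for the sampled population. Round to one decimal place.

45.8%

Inverse-response-rate weighting restores each class to its sampled count, so class totals weight by n_sampled:
  0–1 yr: 80 × 42.8 = 3424
  2–3 yr: 160 × 48.7 = 7792
  4–23 yr: 260 × 56.9 = 14,794
  24+ yr: 140 × 23.8 = 3332
Adjusted estimate = 29,342 / 640 = 45.8469 → 45.8%.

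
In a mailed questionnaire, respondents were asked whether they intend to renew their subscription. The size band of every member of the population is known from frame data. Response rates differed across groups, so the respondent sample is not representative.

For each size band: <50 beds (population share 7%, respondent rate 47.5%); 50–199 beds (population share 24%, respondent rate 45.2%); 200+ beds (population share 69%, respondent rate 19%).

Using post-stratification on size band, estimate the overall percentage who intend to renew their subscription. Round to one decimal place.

Post-stratification weights by population share, not respondent share:
  <50 beds: 0.07 × 47.5 = 3.325
  50–199 beds: 0.24 × 45.2 = 10.848
  200+ beds: 0.69 × 19 = 13.11
Post-stratified estimate = 27.283 → 27.3%.

27.3%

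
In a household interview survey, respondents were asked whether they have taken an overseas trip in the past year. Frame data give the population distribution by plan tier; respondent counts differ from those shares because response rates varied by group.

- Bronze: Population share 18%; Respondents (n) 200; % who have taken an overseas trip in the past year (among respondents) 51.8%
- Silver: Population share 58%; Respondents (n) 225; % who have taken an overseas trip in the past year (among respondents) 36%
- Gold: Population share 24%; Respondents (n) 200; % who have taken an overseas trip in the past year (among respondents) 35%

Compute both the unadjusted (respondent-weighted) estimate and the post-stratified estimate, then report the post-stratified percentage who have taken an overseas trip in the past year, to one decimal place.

Without adjustment, the pooled respondent share is:
  (200/625)×51.8 + (225/625)×36 + (200/625)×35 = 40.736%
Reweighting by population plan tier shares:
  0.18×51.8 + 0.58×36 + 0.24×35 = 38.604%

38.6%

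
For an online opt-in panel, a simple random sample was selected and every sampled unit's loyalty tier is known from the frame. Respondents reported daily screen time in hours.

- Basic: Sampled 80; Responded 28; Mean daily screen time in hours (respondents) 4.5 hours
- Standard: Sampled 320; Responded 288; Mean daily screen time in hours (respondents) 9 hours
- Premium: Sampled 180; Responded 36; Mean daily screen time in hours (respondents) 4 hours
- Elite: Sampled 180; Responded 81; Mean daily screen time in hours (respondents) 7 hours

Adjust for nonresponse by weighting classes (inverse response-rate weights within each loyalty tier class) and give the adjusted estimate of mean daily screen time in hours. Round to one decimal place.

6.9

Class response rates: Basic 28/80 = 35%, Standard 288/320 = 90%, Premium 36/180 = 20%, Elite 81/180 = 45%.
With weight = n_sampled/n_responded per class, the weighted class total is n_sampled:
  Basic: 80 × 4.5 = 360
  Standard: 320 × 9 = 2880
  Premium: 180 × 4 = 720
  Elite: 180 × 7 = 1260
Adjusted estimate = 5220 / 760 = 6.86842 → 6.9.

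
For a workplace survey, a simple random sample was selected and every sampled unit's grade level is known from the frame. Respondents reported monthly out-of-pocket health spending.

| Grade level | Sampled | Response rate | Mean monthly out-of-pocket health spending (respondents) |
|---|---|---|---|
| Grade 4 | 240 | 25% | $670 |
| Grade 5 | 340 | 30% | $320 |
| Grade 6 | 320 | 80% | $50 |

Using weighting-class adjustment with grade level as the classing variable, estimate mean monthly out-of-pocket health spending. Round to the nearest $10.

$320

Weighting each respondent by the inverse class response rate inflates each class back to its sampled size, so the class weight is n_sampled:
  Grade 4: 240 × 670 = 160,800
  Grade 5: 340 × 320 = 108,800
  Grade 6: 320 × 50 = 16,000
Adjusted estimate = 285,600 / 900 = 317.333 → $320.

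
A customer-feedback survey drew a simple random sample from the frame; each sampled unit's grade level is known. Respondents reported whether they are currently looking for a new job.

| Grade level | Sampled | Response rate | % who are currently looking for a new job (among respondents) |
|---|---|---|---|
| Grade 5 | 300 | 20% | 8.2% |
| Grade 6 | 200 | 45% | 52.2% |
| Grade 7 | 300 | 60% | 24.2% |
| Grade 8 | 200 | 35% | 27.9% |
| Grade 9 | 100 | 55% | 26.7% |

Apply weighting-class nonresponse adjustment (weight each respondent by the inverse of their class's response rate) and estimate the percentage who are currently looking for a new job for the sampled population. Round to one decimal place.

Weighting each respondent by the inverse class response rate inflates each class back to its sampled size, so the class weight is n_sampled:
  Grade 5: 300 × 8.2 = 2460
  Grade 6: 200 × 52.2 = 10,440
  Grade 7: 300 × 24.2 = 7260
  Grade 8: 200 × 27.9 = 5580
  Grade 9: 100 × 26.7 = 2670
Adjusted estimate = 28,410 / 1,100 = 25.8273 → 25.8%.

25.8%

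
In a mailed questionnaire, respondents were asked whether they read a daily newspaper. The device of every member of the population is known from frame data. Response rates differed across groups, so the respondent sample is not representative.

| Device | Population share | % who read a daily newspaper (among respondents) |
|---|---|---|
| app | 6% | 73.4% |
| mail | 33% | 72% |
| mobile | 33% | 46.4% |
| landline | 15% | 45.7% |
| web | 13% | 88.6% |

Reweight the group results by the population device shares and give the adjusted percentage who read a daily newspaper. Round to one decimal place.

61.8%

Post-stratification weights by population share, not respondent share:
  app: 0.06 × 73.4 = 4.404
  mail: 0.33 × 72 = 23.76
  mobile: 0.33 × 46.4 = 15.312
  landline: 0.15 × 45.7 = 6.855
  web: 0.13 × 88.6 = 11.518
Post-stratified estimate = 61.849 → 61.8%.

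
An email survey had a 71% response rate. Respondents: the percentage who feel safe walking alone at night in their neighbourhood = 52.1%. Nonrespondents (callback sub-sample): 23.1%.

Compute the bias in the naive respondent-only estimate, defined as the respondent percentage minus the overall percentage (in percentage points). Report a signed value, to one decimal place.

+8.4 percentage points

Nonresponse fraction = 1 − 0.71 = 0.29.
Bias = (nonresponse fraction) × (respondent percentage − nonrespondent percentage)
     = 0.29 × (52.1 − 23.1) = 0.29 × 29 = 8.41.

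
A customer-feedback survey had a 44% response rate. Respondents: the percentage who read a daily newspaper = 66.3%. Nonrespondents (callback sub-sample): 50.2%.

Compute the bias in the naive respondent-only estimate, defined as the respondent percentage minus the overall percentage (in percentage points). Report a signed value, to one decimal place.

+9.0 percentage points

Nonresponse fraction = 1 − 0.44 = 0.56.
Bias = (nonresponse fraction) × (respondent percentage − nonrespondent percentage)
     = 0.56 × (66.3 − 50.2) = 0.56 × 16.1 = 9.016.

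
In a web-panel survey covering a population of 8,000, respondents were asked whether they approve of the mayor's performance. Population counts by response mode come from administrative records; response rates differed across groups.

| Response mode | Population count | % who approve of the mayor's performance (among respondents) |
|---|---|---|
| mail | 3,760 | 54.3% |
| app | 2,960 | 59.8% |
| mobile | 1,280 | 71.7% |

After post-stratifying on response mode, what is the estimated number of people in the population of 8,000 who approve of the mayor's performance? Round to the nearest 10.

Apply each group's respondent rate to its population count:
  mail: 3,760 × 54.3% = 2041.68
  app: 2,960 × 59.8% = 1770.08
  mobile: 1,280 × 71.7% = 917.76
Estimated total = 4729.52 → 4,730.

4,730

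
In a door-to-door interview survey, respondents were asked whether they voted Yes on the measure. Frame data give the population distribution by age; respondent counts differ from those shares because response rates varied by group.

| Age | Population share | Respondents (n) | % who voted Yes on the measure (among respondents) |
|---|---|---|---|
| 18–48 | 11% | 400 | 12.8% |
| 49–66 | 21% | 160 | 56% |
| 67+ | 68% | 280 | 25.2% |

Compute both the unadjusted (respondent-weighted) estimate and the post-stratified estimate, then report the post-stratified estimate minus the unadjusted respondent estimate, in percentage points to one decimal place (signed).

Unadjusted (pooled respondent) estimate weights by respondent counts:
  (400/840)×12.8 + (160/840)×56 + (280/840)×25.2 = 25.1619%
Post-stratifying to population shares instead:
  0.11×12.8 + 0.21×56 + 0.68×25.2 = 30.304%
Difference = 30.304 − 25.1619 = 5.1421 pp.

+5.1 percentage points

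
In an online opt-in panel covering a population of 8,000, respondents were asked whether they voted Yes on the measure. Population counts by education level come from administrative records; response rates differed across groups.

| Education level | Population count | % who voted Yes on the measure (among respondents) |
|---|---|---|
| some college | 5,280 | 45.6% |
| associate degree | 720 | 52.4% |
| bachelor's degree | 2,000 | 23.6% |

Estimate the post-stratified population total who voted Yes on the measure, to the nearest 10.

3,260

Each cell contributes its population count × the respondent rate:
  some college: 5,280 × 45.6% = 2407.68
  associate degree: 720 × 52.4% = 377.28
  bachelor's degree: 2,000 × 23.6% = 472
Estimated total = 3256.96 → 3,260.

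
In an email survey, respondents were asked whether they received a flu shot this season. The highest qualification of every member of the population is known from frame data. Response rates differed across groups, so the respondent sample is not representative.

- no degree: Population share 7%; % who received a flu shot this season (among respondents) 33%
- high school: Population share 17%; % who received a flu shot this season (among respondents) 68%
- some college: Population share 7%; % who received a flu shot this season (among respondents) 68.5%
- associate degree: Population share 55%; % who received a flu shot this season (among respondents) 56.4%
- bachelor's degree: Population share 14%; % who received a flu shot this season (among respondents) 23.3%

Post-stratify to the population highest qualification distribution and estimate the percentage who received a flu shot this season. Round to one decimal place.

Weight each group's respondent value by its population share:
  no degree: 0.07 × 33 = 2.31
  high school: 0.17 × 68 = 11.56
  some college: 0.07 × 68.5 = 4.795
  associate degree: 0.55 × 56.4 = 31.02
  bachelor's degree: 0.14 × 23.3 = 3.262
Post-stratified estimate = 52.947 → 52.9%.

52.9%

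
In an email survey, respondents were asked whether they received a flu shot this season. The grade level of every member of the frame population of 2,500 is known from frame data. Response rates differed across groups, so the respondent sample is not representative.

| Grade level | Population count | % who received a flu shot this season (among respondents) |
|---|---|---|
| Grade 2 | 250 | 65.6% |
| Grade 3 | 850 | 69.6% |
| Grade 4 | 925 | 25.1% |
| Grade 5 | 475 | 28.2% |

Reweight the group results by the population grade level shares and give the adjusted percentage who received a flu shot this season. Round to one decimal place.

44.9%

Weight each group's respondent value by its population share:
  Grade 2: (250/2,500) × 65.6 = 6.56
  Grade 3: (850/2,500) × 69.6 = 23.664
  Grade 4: (925/2,500) × 25.1 = 9.287
  Grade 5: (475/2,500) × 28.2 = 5.358
Post-stratified estimate = 44.869 → 44.9%.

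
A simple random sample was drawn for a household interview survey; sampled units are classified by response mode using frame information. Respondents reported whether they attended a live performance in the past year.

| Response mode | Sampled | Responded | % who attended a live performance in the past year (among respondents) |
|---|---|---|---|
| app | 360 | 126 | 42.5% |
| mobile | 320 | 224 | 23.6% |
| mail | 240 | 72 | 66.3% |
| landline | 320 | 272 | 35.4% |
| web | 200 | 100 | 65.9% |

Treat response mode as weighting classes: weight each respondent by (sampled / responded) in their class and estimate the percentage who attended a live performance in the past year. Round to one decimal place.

Response rates by class: app 126/360 = 35%, mobile 224/320 = 70%, mail 72/240 = 30%, landline 272/320 = 85%, web 100/200 = 50%.
Each respondent's weight = sampled/responded in their class; summing within a class gives n_sampled, so:
  app: 360 × 42.5 = 15,300
  mobile: 320 × 23.6 = 7552
  mail: 240 × 66.3 = 15,912
  landline: 320 × 35.4 = 11,328
  web: 200 × 65.9 = 13180
Adjusted estimate = 63,272 / 1,440 = 43.9389 → 43.9%.

43.9%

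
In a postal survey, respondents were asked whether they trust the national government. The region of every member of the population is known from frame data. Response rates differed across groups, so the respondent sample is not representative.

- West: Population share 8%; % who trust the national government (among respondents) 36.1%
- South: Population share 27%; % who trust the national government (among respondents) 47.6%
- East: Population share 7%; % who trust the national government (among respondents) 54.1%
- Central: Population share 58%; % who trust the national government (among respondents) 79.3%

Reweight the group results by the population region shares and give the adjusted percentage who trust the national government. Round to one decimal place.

65.5%

Reweight to the known region distribution:
  West: 0.08 × 36.1 = 2.888
  South: 0.27 × 47.6 = 12.852
  East: 0.07 × 54.1 = 3.787
  Central: 0.58 × 79.3 = 45.994
Post-stratified estimate = 65.521 → 65.5%.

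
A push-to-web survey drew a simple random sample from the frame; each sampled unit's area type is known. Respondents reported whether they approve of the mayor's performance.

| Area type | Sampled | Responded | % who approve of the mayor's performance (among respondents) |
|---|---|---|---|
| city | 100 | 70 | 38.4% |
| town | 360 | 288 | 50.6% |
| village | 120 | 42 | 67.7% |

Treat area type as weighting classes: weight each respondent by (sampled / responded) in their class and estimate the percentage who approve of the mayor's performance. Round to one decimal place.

Class response rates: city 70/100 = 70%, town 288/360 = 80%, village 42/120 = 35%.
With weight = n_sampled/n_responded per class, the weighted class total is n_sampled:
  city: 100 × 38.4 = 3840
  town: 360 × 50.6 = 18,216
  village: 120 × 67.7 = 8124
Adjusted estimate = 30,180 / 580 = 52.0345 → 52.0%.

52.0%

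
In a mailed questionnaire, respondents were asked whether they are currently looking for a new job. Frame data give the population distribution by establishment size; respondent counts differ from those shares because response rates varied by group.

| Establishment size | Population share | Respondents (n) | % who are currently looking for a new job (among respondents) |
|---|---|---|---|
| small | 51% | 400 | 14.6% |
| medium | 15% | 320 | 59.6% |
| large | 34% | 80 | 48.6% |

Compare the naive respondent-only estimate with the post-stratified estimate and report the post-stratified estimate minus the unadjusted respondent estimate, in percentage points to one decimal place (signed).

Unadjusted (pooled respondent) estimate weights by respondent counts:
  (400/800)×14.6 + (320/800)×59.6 + (80/800)×48.6 = 36%
Reweighting by population establishment size shares:
  0.51×14.6 + 0.15×59.6 + 0.34×48.6 = 32.91%
Difference = 32.91 − 36 = -3.09 pp.

-3.1 percentage points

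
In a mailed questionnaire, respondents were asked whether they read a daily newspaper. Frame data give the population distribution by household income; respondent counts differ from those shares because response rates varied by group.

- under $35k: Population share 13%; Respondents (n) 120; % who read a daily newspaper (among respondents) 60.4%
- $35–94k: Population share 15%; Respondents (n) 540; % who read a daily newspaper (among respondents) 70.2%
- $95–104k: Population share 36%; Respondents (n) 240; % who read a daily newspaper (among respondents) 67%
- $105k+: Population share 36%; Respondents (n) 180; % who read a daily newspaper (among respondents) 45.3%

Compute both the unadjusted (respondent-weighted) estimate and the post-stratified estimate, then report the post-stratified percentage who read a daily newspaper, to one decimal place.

58.8%

Unadjusted (pooled respondent) estimate weights by respondent counts:
  (120/1080)×60.4 + (540/1080)×70.2 + (240/1080)×67 + (180/1080)×45.3 = 64.25%
Post-stratified estimate weights by population shares:
  0.13×60.4 + 0.15×70.2 + 0.36×67 + 0.36×45.3 = 58.81%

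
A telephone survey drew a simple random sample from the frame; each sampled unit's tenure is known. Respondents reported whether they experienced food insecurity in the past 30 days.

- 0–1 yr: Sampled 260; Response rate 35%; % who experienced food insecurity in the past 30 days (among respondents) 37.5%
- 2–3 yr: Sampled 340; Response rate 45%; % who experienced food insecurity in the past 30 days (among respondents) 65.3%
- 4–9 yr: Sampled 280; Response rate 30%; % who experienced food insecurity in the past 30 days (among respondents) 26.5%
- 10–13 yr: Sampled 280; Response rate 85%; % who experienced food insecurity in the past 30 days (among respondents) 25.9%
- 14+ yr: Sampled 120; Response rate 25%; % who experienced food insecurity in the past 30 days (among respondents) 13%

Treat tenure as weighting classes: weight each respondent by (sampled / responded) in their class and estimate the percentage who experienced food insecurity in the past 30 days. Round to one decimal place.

37.6%

Weighting each respondent by the inverse class response rate inflates each class back to its sampled size, so the class weight is n_sampled:
  0–1 yr: 260 × 37.5 = 9750
  2–3 yr: 340 × 65.3 = 22,202
  4–9 yr: 280 × 26.5 = 7420
  10–13 yr: 280 × 25.9 = 7252
  14+ yr: 120 × 13 = 1560
Adjusted estimate = 48,184 / 1,280 = 37.6437 → 37.6%.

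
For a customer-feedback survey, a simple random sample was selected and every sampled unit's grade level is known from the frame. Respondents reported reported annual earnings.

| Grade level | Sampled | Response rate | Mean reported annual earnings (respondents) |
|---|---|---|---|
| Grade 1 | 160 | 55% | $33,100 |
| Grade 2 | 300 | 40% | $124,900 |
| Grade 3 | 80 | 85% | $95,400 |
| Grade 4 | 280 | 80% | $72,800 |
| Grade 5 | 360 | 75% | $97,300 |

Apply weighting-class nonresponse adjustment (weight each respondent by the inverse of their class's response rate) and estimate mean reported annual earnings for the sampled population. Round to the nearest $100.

$89,700

Weighting each respondent by the inverse class response rate inflates each class back to its sampled size, so the class weight is n_sampled:
  Grade 1: 160 × 33,100 = 5,296,000
  Grade 2: 300 × 124,900 = 37,470,000
  Grade 3: 80 × 95,400 = 7,632,000
  Grade 4: 280 × 72,800 = 20,384,000
  Grade 5: 360 × 97,300 = 35,028,000
Adjusted estimate = 105,810,000 / 1,180 = 89669.5 → $89,700.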